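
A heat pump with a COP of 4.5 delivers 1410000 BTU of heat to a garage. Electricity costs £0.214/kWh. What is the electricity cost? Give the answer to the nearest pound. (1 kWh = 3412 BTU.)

£20

Heat delivered = 1,410,000 BTU / 3412 = 413.2 kWh
Electrical input = 413.2 kWh / 4.5 = 91.83 kWh
Cost = 91.83 × £0.214/kWh = £19.65 ≈ £20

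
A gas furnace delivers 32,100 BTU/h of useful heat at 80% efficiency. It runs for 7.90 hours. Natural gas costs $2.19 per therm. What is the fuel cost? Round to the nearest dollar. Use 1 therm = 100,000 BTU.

$7

Heat delivered = 32,100 BTU/h × 7.90 h = 253,590 BTU
Gas input = 253,590 / 0.80 = 316,988 BTU
= 316,988 / 100,000 = 3.17 therm
Cost = 3.17 × $2.19/therm = $6.94 ≈ $7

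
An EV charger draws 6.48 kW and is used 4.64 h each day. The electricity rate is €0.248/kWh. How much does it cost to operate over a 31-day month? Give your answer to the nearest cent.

Energy = 6480 W × 4.64 h/day × 31 days = 932,083 Wh = 932.1 kWh
Cost = 932.1 kWh × €0.248/kWh = €231.16

€231.16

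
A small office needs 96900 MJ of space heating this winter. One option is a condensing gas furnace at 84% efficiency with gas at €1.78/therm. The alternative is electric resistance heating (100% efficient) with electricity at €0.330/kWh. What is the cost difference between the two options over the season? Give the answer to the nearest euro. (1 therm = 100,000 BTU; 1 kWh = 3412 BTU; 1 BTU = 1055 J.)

€6937

Heat load = 96900 MJ = 96,900,000,000 J / 1055 = 91,848,341 BTU
Gas: input = 91,848,341 / 0.84 = 109,343,263 BTU = 1,093 therm → 1,093 × €1.78 = €1,946.31
Electric: 91,848,341 BTU / 3412 = 26,920 kWh → × €0.330 = €8,883.34
Difference = |€1,946.31 − €8,883.34| = €6,937.03 ≈ €6937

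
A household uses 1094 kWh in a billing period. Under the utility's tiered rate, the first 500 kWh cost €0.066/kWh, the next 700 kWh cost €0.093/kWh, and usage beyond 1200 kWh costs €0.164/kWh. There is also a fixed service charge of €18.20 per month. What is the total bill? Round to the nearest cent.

€106.44

First 500 kWh × €0.066 = €33.00
Next 594 kWh × €0.093 = €55.24
Remaining tier: 0 kWh (not reached)
Energy charge = €88.24; + service €18.20 = €106.44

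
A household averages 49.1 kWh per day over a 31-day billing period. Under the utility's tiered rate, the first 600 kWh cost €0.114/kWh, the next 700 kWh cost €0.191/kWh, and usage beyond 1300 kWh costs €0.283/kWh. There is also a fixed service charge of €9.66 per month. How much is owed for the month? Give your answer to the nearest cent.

Usage = 49.1 kWh/day × 31 days = 1522.1 kWh
First 600 kWh × €0.114 = €68.40
Next 700 kWh × €0.191 = €133.70
Remaining 222.1 kWh × €0.283 = €62.85
Energy charge = €264.95; + service €9.66 = €274.61

€274.61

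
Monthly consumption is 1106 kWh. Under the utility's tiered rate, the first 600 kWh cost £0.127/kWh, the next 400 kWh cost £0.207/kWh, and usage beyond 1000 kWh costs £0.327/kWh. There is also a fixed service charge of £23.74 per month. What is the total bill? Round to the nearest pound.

First 600 kWh × £0.127 = £76.20
Next 400 kWh × £0.207 = £82.80
Remaining 106 kWh × £0.327 = £34.66
Energy charge = £193.66; + service £23.74 = £217.40 ≈ £217

£217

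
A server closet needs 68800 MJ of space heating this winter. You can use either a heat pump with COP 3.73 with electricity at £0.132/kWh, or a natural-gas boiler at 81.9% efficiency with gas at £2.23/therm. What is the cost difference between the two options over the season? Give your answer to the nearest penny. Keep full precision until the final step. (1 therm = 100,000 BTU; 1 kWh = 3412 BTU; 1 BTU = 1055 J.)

£1099.27

Heat load = 68800 MJ = 68,800,000,000 J / 1055 = 65,213,270 BTU
Gas: input = 65,213,270 / 0.819 = 79,625,482 BTU = 796.3 therm → 796.3 × £2.23 = £1,775.65
Heat pump: 65,213,270 BTU / 3412 = 19,110 kWh heat; / 3.73 = 5,124 kWh in → × £0.132 = £676.38
Difference = |£1,775.65 − £676.38| = £1,099.27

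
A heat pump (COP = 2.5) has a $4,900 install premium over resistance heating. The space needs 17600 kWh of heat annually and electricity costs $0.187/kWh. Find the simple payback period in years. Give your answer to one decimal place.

2.5 years

Resistance: 17600 kWh × $0.187 = $3,291.20/yr
Heat pump: 17600 / 2.5 = 7040 kWh in → × $0.187 = $1,316.48/yr
Annual savings = $1,974.72
Payback = $4,900 / $1,974.72 = 2.48 years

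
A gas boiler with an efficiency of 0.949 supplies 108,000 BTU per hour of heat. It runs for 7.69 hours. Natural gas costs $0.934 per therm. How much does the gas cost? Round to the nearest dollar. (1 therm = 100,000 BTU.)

Heat delivered = 108,000 BTU/h × 7.69 h = 830,520 BTU
Gas input = 830,520 / 0.949 = 875,153 BTU
= 875,153 / 100,000 = 8.752 therm
Cost = 8.752 × $0.934/therm = $8.17 ≈ $8

$8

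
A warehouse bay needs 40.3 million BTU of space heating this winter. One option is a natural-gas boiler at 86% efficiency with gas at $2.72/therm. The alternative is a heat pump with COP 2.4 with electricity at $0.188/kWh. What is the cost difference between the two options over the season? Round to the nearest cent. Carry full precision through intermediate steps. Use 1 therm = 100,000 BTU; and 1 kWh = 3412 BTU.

Heat load = 40.3 × 10⁶ BTU = 40,300,000 BTU
Gas: input = 40,300,000 / 0.86 = 46,860,465 BTU = 468.6 therm → 468.6 × $2.72 = $1,274.60
Heat pump: 40,300,000 BTU / 3412 = 11,810 kWh heat; / 2.4 = 4,921 kWh in → × $0.188 = $925.21
Difference = |$1,274.60 − $925.21| = $349.39

$349.39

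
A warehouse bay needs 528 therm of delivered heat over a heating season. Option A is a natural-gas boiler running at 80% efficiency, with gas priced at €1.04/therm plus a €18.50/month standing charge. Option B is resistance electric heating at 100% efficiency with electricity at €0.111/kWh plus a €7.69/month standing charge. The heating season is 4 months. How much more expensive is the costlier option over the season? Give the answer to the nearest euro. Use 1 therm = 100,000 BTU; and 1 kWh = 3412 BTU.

€988

Heat load = 528 therm × 100,000 = 52,800,000 BTU
Gas: input = 52,800,000 / 0.80 = 66,000,000 BTU = 660 therm → 660 × €1.04 = €686.40; + 4 × €18.50 standing = €760.40
Electric: 52,800,000 BTU / 3412 = 15,470 kWh → × €0.111 = €1,717.70; + 4 × €7.69 standing = €1,748.46
Difference = |€760.40 − €1,748.46| = €988.06 ≈ €988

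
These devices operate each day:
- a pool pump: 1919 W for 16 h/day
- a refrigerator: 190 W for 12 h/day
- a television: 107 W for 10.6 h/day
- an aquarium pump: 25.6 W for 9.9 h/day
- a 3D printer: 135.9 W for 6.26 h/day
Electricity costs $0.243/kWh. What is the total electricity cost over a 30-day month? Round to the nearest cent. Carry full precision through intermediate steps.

pool pump: 1919 W × 16 h × 30 d = 921,120 Wh = 921.1 kWh
refrigerator: 190 W × 12 h × 30 d = 68,400 Wh = 68.4 kWh
television: 107 W × 10.6 h × 30 d = 34,026 Wh = 34.03 kWh
aquarium pump: 25.6 W × 9.9 h × 30 d = 7,603 Wh = 7.603 kWh
3D printer: 135.9 W × 6.26 h × 30 d = 25,522 Wh = 25.52 kWh
Total energy = 921.1 + 68.4 + 34.03 + 7.603 + 25.52 = 1,057 kWh
Cost = 1,057 kWh × $0.243 = $256.77

$256.77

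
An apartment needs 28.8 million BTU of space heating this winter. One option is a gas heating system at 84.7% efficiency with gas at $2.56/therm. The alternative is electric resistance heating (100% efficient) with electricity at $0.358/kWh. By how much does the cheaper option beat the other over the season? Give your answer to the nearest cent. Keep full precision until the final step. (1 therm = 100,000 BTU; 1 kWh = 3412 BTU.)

Heat load = 28.8 × 10⁶ BTU = 28,800,000 BTU
Gas: input = 28,800,000 / 0.847 = 34,002,361 BTU = 340 therm → 340 × $2.56 = $870.46
Electric: 28,800,000 BTU / 3412 = 8,441 kWh → × $0.358 = $3,021.81
Difference = |$870.46 − $3,021.81| = $2,151.34

$2151.34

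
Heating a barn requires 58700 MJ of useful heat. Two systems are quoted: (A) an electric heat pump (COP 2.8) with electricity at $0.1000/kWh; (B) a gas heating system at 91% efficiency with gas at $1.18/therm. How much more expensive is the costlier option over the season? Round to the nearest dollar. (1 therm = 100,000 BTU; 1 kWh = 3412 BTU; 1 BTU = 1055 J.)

$139

Heat load = 58700 MJ = 58,700,000,000 J / 1055 = 55,639,810 BTU
Gas: input = 55,639,810 / 0.91 = 61,142,649 BTU = 611.4 therm → 611.4 × $1.18 = $721.48
Heat pump: 55,639,810 BTU / 3412 = 16,310 kWh heat; / 2.8 = 5,824 kWh in → × $0.1000 = $582.40
Difference = |$721.48 − $582.40| = $139.09 ≈ $139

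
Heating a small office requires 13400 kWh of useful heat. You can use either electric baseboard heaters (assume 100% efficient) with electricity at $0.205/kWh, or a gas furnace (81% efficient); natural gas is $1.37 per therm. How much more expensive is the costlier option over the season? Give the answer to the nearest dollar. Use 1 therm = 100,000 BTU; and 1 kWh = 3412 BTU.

$1974

Heat load = 13400 kWh × 3412 = 45,720,800 BTU
Gas: input = 45,720,800 / 0.81 = 56,445,432 BTU = 564.5 therm → 564.5 × $1.37 = $773.30
Electric: 45,720,800 BTU / 3412 = 13,400 kWh → × $0.205 = $2,747.00
Difference = |$773.30 − $2,747.00| = $1,973.70 ≈ $1974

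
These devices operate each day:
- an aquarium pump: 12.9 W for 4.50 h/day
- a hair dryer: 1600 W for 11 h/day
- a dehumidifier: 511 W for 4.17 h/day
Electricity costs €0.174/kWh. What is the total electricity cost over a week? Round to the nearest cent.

€24.10

aquarium pump: 12.9 W × 4.50 h × 7 d = 406 Wh = 0.4064 kWh
hair dryer: 1600 W × 11 h × 7 d = 123,200 Wh = 123.2 kWh
dehumidifier: 511 W × 4.17 h × 7 d = 14,916 Wh = 14.92 kWh
Total energy = 0.4064 + 123.2 + 14.92 = 138.5 kWh
Cost = 138.5 kWh × €0.174 = €24.10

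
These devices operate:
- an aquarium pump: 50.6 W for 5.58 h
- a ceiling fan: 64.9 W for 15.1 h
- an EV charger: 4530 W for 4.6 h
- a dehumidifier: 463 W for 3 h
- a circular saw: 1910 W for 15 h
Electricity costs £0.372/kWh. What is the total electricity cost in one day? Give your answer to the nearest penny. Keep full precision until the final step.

£19.40

aquarium pump: 50.6 W × 5.58 h = 282 Wh = 0.2823 kWh
ceiling fan: 64.9 W × 15.1 h = 980 Wh = 0.98 kWh
EV charger: 4530 W × 4.6 h = 20,838 Wh = 20.84 kWh
dehumidifier: 463 W × 3 h = 1,389 Wh = 1.389 kWh
circular saw: 1910 W × 15 h = 28,650 Wh = 28.65 kWh
Total energy = 0.2823 + 0.98 + 20.84 + 1.389 + 28.65 = 52.14 kWh
Cost = 52.14 kWh × £0.372 = £19.40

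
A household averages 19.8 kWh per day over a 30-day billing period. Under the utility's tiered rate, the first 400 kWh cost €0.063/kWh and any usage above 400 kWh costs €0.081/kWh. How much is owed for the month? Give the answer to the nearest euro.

Usage = 19.8 kWh/day × 30 days = 594 kWh
First 400 kWh × €0.063 = €25.20
Remaining 194 kWh × €0.081 = €15.71
Total = €40.91 ≈ €41

€41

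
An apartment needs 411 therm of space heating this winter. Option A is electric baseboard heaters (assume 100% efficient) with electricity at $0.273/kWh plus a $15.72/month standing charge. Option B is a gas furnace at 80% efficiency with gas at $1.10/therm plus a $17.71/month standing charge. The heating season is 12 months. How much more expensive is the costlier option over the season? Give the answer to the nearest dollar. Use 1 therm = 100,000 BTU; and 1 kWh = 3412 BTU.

$2699

Heat load = 411 therm × 100,000 = 41,100,000 BTU
Gas: input = 41,100,000 / 0.80 = 51,375,000 BTU = 513.8 therm → 513.8 × $1.10 = $565.12; + 12 × $17.71 standing = $777.64
Electric: 41,100,000 BTU / 3412 = 12,050 kWh → × $0.273 = $3,288.48; + 12 × $15.72 standing = $3,477.12
Difference = |$777.64 − $3,477.12| = $2,699.48 ≈ $2699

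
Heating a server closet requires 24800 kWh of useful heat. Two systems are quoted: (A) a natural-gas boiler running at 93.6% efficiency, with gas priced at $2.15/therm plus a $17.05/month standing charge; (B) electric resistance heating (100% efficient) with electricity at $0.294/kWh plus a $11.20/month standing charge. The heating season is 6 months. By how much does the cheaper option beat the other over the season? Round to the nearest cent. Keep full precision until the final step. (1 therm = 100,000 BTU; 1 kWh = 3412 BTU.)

$5312.43

Heat load = 24800 kWh × 3412 = 84,617,600 BTU
Gas: input = 84,617,600 / 0.936 = 90,403,419 BTU = 904 therm → 904 × $2.15 = $1,943.67; + 6 × $17.05 standing = $2,045.97
Electric: 84,617,600 BTU / 3412 = 24,800 kWh → × $0.294 = $7,291.20; + 6 × $11.20 standing = $7,358.40
Difference = |$2,045.97 − $7,358.40| = $5,312.43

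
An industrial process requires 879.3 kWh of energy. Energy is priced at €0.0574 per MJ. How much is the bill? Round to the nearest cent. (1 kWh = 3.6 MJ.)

€181.70

879.3 kWh × (3.6 MJ/kWh) = 3,165 MJ
Cost = 3,165 MJ × €0.0574/MJ = €181.70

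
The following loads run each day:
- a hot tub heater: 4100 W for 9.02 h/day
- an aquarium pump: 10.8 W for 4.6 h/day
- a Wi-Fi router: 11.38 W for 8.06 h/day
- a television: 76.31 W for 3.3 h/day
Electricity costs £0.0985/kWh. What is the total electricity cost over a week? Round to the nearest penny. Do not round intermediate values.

£25.77

hot tub heater: 4100 W × 9.02 h × 7 d = 258,874 Wh = 258.9 kWh
aquarium pump: 10.8 W × 4.6 h × 7 d = 348 Wh = 0.3478 kWh
Wi-Fi router: 11.38 W × 8.06 h × 7 d = 642 Wh = 0.6421 kWh
television: 76.31 W × 3.3 h × 7 d = 1,763 Wh = 1.763 kWh
Total energy = 258.9 + 0.3478 + 0.6421 + 1.763 = 261.6 kWh
Cost = 261.6 kWh × £0.0985 = £25.77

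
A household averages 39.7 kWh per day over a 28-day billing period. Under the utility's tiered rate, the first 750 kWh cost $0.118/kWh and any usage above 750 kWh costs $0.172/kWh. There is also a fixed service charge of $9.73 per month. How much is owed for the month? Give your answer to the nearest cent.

Usage = 39.7 kWh/day × 28 days = 1111.6 kWh
First 750 kWh × $0.118 = $88.50
Remaining 361.6 kWh × $0.172 = $62.20
Energy charge = $150.70; + service $9.73 = $160.43

$160.43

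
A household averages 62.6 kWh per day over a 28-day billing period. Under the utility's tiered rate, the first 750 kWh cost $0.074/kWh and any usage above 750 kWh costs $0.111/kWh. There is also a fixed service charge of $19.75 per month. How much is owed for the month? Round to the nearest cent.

Usage = 62.6 kWh/day × 28 days = 1752.8 kWh
First 750 kWh × $0.074 = $55.50
Remaining 1002.8 kWh × $0.111 = $111.31
Energy charge = $166.81; + service $19.75 = $186.56

$186.56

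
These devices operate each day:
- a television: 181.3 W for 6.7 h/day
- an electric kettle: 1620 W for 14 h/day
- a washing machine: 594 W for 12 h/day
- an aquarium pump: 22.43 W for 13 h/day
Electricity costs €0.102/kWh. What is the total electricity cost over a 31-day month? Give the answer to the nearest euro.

€99

television: 181.3 W × 6.7 h × 31 d = 37,656 Wh = 37.66 kWh
electric kettle: 1620 W × 14 h × 31 d = 703,080 Wh = 703.1 kWh
washing machine: 594 W × 12 h × 31 d = 220,968 Wh = 221 kWh
aquarium pump: 22.43 W × 13 h × 31 d = 9,039 Wh = 9.039 kWh
Total energy = 37.66 + 703.1 + 221 + 9.039 = 970.7 kWh
Cost = 970.7 kWh × €0.102 = €99.02 ≈ €99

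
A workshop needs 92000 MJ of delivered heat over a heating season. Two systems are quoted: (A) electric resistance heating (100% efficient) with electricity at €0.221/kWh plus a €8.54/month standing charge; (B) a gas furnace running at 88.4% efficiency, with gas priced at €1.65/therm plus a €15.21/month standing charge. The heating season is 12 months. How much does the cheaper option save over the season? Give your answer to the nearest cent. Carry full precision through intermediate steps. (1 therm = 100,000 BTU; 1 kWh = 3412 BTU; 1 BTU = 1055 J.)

Heat load = 92000 MJ = 92,000,000,000 J / 1055 = 87,203,791 BTU
Gas: input = 87,203,791 / 0.884 = 98,646,823 BTU = 986.5 therm → 986.5 × €1.65 = €1,627.67; + 12 × €15.21 standing = €1,810.19
Electric: 87,203,791 BTU / 3412 = 25,560 kWh → × €0.221 = €5,648.31; + 12 × €8.54 standing = €5,750.79
Difference = |€1,810.19 − €5,750.79| = €3,940.60

€3940.60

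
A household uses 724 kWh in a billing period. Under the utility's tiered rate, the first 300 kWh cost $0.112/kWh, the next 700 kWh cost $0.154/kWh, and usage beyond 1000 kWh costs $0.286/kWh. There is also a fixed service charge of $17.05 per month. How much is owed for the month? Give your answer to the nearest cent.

$115.95

First 300 kWh × $0.112 = $33.60
Next 424 kWh × $0.154 = $65.30
Remaining tier: 0 kWh (not reached)
Energy charge = $98.90; + service $17.05 = $115.95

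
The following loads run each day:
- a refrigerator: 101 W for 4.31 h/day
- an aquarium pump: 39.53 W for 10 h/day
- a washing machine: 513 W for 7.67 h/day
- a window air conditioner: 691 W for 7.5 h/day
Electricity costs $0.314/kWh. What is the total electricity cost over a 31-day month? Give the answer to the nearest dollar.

refrigerator: 101 W × 4.31 h × 31 d = 13,495 Wh = 13.49 kWh
aquarium pump: 39.53 W × 10 h × 31 d = 12,254 Wh = 12.25 kWh
washing machine: 513 W × 7.67 h × 31 d = 121,976 Wh = 122 kWh
window air conditioner: 691 W × 7.5 h × 31 d = 160,658 Wh = 160.7 kWh
Total energy = 13.49 + 12.25 + 122 + 160.7 = 308.4 kWh
Cost = 308.4 kWh × $0.314 = $96.83 ≈ $97

$97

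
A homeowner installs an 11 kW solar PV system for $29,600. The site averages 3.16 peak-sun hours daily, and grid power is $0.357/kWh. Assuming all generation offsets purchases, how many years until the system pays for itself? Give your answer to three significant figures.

Daily generation = 11 kW × 3.16 h = 34.76 kWh
Annual generation = 34.76 × 365 = 12687 kWh
Annual savings = 12687 × $0.357 = $4,529.40
Payback = $29,600 / $4,529.40 = 6.54 years

6.54 years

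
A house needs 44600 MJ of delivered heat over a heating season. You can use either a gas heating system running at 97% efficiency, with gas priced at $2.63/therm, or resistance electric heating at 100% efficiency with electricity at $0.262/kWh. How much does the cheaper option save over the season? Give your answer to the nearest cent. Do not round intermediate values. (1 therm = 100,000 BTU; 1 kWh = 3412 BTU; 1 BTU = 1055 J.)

$2099.98

Heat load = 44600 MJ = 44,600,000,000 J / 1055 = 42,274,882 BTU
Gas: input = 42,274,882 / 0.97 = 43,582,352 BTU = 435.8 therm → 435.8 × $2.63 = $1,146.22
Electric: 42,274,882 BTU / 3412 = 12,390 kWh → × $0.262 = $3,246.20
Difference = |$1,146.22 − $3,246.20| = $2,099.98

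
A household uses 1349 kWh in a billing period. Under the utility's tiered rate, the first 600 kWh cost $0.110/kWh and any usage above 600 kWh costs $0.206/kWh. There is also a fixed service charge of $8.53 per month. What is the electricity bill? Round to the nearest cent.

$228.82

First 600 kWh × $0.110 = $66.00
Remaining 749 kWh × $0.206 = $154.29
Energy charge = $220.29; + service $8.53 = $228.82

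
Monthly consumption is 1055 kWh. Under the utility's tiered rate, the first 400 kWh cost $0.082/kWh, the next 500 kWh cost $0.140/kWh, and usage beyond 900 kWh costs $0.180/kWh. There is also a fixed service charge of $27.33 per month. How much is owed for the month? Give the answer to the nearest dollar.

First 400 kWh × $0.082 = $32.80
Next 500 kWh × $0.140 = $70.00
Remaining 155 kWh × $0.180 = $27.90
Energy charge = $130.70; + service $27.33 = $158.03 ≈ $158

$158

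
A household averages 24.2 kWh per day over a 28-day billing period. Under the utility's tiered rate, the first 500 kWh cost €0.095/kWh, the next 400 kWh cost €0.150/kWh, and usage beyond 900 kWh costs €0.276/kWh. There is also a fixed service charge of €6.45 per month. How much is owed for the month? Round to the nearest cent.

Usage = 24.2 kWh/day × 28 days = 677.6 kWh
First 500 kWh × €0.095 = €47.50
Next 177.6 kWh × €0.150 = €26.64
Remaining tier: 0 kWh (not reached)
Energy charge = €74.14; + service €6.45 = €80.59

€80.59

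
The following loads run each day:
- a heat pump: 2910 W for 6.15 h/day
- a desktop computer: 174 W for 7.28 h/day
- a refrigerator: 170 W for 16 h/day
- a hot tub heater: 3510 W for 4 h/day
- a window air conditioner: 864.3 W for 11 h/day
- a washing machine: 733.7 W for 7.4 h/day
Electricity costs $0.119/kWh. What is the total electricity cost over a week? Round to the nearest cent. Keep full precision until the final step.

heat pump: 2910 W × 6.15 h × 7 d = 125,276 Wh = 125.3 kWh
desktop computer: 174 W × 7.28 h × 7 d = 8,867 Wh = 8.867 kWh
refrigerator: 170 W × 16 h × 7 d = 19,040 Wh = 19.04 kWh
hot tub heater: 3510 W × 4 h × 7 d = 98,280 Wh = 98.28 kWh
window air conditioner: 864.3 W × 11 h × 7 d = 66,551 Wh = 66.55 kWh
washing machine: 733.7 W × 7.4 h × 7 d = 38,006 Wh = 38.01 kWh
Total energy = 125.3 + 8.867 + 19.04 + 98.28 + 66.55 + 38.01 = 356 kWh
Cost = 356 kWh × $0.119 = $42.37

$42.37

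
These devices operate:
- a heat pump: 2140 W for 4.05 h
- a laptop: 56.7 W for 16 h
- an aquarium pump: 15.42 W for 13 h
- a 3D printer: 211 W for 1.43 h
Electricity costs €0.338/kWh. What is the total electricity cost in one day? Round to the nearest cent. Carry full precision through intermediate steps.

€3.41

heat pump: 2140 W × 4.05 h = 8,667 Wh = 8.667 kWh
laptop: 56.7 W × 16 h = 907 Wh = 0.9072 kWh
aquarium pump: 15.42 W × 13 h = 200 Wh = 0.2005 kWh
3D printer: 211 W × 1.43 h = 302 Wh = 0.3017 kWh
Total energy = 8.667 + 0.9072 + 0.2005 + 0.3017 = 10.08 kWh
Cost = 10.08 kWh × €0.338 = €3.41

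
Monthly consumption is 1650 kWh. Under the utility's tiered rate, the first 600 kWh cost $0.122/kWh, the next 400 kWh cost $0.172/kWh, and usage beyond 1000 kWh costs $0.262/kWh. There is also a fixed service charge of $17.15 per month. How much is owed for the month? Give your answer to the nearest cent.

First 600 kWh × $0.122 = $73.20
Next 400 kWh × $0.172 = $68.80
Remaining 650 kWh × $0.262 = $170.30
Energy charge = $312.30; + service $17.15 = $329.45

$329.45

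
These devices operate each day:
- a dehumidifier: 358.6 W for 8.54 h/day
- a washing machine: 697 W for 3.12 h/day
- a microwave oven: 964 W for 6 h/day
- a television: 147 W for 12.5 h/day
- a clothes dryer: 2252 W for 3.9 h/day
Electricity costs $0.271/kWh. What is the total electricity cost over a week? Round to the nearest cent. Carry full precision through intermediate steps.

$41.05

dehumidifier: 358.6 W × 8.54 h × 7 d = 21,437 Wh = 21.44 kWh
washing machine: 697 W × 3.12 h × 7 d = 15,222 Wh = 15.22 kWh
microwave oven: 964 W × 6 h × 7 d = 40,488 Wh = 40.49 kWh
television: 147 W × 12.5 h × 7 d = 12,862 Wh = 12.86 kWh
clothes dryer: 2252 W × 3.9 h × 7 d = 61,480 Wh = 61.48 kWh
Total energy = 21.44 + 15.22 + 40.49 + 12.86 + 61.48 = 151.5 kWh
Cost = 151.5 kWh × $0.271 = $41.05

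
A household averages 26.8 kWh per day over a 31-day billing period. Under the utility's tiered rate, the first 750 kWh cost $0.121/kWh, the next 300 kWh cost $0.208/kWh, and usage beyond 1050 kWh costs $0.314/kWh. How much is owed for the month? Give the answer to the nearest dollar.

Usage = 26.8 kWh/day × 31 days = 830.8 kWh
First 750 kWh × $0.121 = $90.75
Next 80.8 kWh × $0.208 = $16.81
Remaining tier: 0 kWh (not reached)
Total = $107.56 ≈ $108

$108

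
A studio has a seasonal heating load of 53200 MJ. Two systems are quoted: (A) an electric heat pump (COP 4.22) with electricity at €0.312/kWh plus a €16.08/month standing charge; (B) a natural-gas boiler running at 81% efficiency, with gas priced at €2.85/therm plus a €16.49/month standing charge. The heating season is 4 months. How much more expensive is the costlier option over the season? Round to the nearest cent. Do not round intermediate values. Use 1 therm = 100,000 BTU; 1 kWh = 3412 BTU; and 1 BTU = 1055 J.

€683.23

Heat load = 53200 MJ = 53,200,000,000 J / 1055 = 50,426,540 BTU
Gas: input = 50,426,540 / 0.81 = 62,254,988 BTU = 622.5 therm → 622.5 × €2.85 = €1,774.27; + 4 × €16.49 standing = €1,840.23
Heat pump: 50,426,540 BTU / 3412 = 14,780 kWh heat; / 4.22 = 3,502 kWh in → × €0.312 = €1,092.68; + 4 × €16.08 standing = €1,157.00
Difference = |€1,840.23 − €1,157.00| = €683.23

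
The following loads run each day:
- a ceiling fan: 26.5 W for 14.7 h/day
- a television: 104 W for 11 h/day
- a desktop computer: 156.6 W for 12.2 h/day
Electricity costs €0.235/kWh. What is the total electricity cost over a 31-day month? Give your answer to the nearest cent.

€25.09

ceiling fan: 26.5 W × 14.7 h × 31 d = 12,076 Wh = 12.08 kWh
television: 104 W × 11 h × 31 d = 35,464 Wh = 35.46 kWh
desktop computer: 156.6 W × 12.2 h × 31 d = 59,226 Wh = 59.23 kWh
Total energy = 12.08 + 35.46 + 59.23 = 106.8 kWh
Cost = 106.8 kWh × €0.235 = €25.09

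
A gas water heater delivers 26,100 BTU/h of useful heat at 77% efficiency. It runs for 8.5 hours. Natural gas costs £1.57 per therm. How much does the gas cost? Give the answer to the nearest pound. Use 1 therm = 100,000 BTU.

£5

Heat delivered = 26,100 BTU/h × 8.5 h = 221,850 BTU
Gas input = 221,850 / 0.770 = 288,117 BTU
= 288,117 / 100,000 = 2.881 therm
Cost = 2.881 × £1.57/therm = £4.52 ≈ £5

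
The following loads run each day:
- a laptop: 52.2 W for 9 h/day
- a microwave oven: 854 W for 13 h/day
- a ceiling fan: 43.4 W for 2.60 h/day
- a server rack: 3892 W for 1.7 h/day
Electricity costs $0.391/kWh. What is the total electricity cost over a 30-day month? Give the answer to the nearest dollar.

$215

laptop: 52.2 W × 9 h × 30 d = 14,094 Wh = 14.09 kWh
microwave oven: 854 W × 13 h × 30 d = 333,060 Wh = 333.1 kWh
ceiling fan: 43.4 W × 2.60 h × 30 d = 3,385 Wh = 3.385 kWh
server rack: 3892 W × 1.7 h × 30 d = 198,492 Wh = 198.5 kWh
Total energy = 14.09 + 333.1 + 3.385 + 198.5 = 549 kWh
Cost = 549 kWh × $0.391 = $214.67 ≈ $215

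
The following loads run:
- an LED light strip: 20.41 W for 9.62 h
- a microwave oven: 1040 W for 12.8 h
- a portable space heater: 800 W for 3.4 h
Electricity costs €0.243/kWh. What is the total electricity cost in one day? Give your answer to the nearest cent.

LED light strip: 20.41 W × 9.62 h = 196 Wh = 0.1963 kWh
microwave oven: 1040 W × 12.8 h = 13,312 Wh = 13.31 kWh
portable space heater: 800 W × 3.4 h = 2,720 Wh = 2.72 kWh
Total energy = 0.1963 + 13.31 + 2.72 = 16.23 kWh
Cost = 16.23 kWh × €0.243 = €3.94

€3.94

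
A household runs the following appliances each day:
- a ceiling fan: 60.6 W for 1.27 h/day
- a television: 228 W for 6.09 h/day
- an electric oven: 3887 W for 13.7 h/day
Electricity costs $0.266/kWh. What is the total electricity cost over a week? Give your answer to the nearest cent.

$101.88

ceiling fan: 60.6 W × 1.27 h × 7 d = 539 Wh = 0.5387 kWh
television: 228 W × 6.09 h × 7 d = 9,720 Wh = 9.72 kWh
electric oven: 3887 W × 13.7 h × 7 d = 372,763 Wh = 372.8 kWh
Total energy = 0.5387 + 9.72 + 372.8 = 383 kWh
Cost = 383 kWh × $0.266 = $101.88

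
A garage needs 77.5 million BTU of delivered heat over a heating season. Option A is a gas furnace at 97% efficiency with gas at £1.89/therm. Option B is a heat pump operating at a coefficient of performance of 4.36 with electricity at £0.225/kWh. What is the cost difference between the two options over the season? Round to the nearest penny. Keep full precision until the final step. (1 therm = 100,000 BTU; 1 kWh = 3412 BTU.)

£337.89

Heat load = 77.5 × 10⁶ BTU = 77,500,000 BTU
Gas: input = 77,500,000 / 0.97 = 79,896,907 BTU = 799 therm → 799 × £1.89 = £1,510.05
Heat pump: 77,500,000 BTU / 3412 = 22,710 kWh heat; / 4.36 = 5,210 kWh in → × £0.225 = £1,172.16
Difference = |£1,510.05 − £1,172.16| = £337.89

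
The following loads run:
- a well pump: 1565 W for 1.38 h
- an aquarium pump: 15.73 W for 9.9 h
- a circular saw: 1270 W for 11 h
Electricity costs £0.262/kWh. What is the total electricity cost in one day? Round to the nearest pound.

£4

well pump: 1565 W × 1.38 h = 2,160 Wh = 2.16 kWh
aquarium pump: 15.73 W × 9.9 h = 156 Wh = 0.1557 kWh
circular saw: 1270 W × 11 h = 13,970 Wh = 13.97 kWh
Total energy = 2.16 + 0.1557 + 13.97 = 16.29 kWh
Cost = 16.29 kWh × £0.262 = £4.27 ≈ £4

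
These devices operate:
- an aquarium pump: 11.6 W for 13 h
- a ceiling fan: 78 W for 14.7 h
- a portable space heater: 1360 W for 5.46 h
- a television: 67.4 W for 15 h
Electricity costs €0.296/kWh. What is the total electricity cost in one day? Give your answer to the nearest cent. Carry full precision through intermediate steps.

€2.88

aquarium pump: 11.6 W × 13 h = 151 Wh = 0.1508 kWh
ceiling fan: 78 W × 14.7 h = 1,147 Wh = 1.147 kWh
portable space heater: 1360 W × 5.46 h = 7,426 Wh = 7.426 kWh
television: 67.4 W × 15 h = 1,011 Wh = 1.011 kWh
Total energy = 0.1508 + 1.147 + 7.426 + 1.011 = 9.734 kWh
Cost = 9.734 kWh × €0.296 = €2.88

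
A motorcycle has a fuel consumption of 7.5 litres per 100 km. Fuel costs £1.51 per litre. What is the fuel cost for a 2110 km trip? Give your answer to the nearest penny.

£238.96

Fuel = 7.5 L/100 km × 2110 km / 100 = 158.2 L
Cost = 158.2 L × £1.51/L = £238.96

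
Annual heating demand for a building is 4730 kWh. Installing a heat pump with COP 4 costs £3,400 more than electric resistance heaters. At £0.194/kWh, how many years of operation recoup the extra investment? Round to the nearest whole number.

Resistance: 4730 kWh × £0.194 = £917.62/yr
Heat pump: 4730 / 4 = 1182 kWh in → × £0.194 = £229.41/yr
Annual savings = £688.22
Payback = £3,400 / £688.22 = 4.94 years

5 years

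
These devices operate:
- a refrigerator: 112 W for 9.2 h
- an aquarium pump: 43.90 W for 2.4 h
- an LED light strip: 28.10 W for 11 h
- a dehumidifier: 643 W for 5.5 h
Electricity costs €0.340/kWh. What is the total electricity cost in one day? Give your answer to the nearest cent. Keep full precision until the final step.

€1.69

refrigerator: 112 W × 9.2 h = 1,030 Wh = 1.03 kWh
aquarium pump: 43.90 W × 2.4 h = 105 Wh = 0.1054 kWh
LED light strip: 28.10 W × 11 h = 309 Wh = 0.3091 kWh
dehumidifier: 643 W × 5.5 h = 3,536 Wh = 3.537 kWh
Total energy = 1.03 + 0.1054 + 0.3091 + 3.537 = 4.981 kWh
Cost = 4.981 kWh × €0.340 = €1.69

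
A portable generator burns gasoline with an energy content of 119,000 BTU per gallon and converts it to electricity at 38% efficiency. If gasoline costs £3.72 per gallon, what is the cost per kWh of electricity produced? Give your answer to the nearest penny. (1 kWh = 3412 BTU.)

Electrical output per gallon = 119,000 BTU × 0.38 / 3412 BTU/kWh = 13.25 kWh
Cost per kWh = £3.72 / 13.25 kWh = £0.281

£0.28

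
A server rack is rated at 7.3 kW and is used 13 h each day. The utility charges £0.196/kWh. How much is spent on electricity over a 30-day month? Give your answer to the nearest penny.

£558.01

Energy = 7300 W × 13 h/day × 30 days = 2,847,000 Wh = 2,847 kWh
Cost = 2,847 kWh × £0.196/kWh = £558.01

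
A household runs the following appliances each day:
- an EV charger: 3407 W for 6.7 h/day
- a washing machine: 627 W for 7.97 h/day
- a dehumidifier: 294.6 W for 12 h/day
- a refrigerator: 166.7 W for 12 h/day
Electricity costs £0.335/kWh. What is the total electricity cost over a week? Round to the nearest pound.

EV charger: 3407 W × 6.7 h × 7 d = 159,788 Wh = 159.8 kWh
washing machine: 627 W × 7.97 h × 7 d = 34,980 Wh = 34.98 kWh
dehumidifier: 294.6 W × 12 h × 7 d = 24,746 Wh = 24.75 kWh
refrigerator: 166.7 W × 12 h × 7 d = 14,003 Wh = 14 kWh
Total energy = 159.8 + 34.98 + 24.75 + 14 = 233.5 kWh
Cost = 233.5 kWh × £0.335 = £78.23 ≈ £78

£78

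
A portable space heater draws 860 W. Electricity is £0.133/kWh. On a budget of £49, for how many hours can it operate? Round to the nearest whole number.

Energy budget = £49 / £0.133 per kWh = 368.4 kWh = 368,421 Wh
Runtime = 368,421 Wh / 860 W = 428.4 h

428 h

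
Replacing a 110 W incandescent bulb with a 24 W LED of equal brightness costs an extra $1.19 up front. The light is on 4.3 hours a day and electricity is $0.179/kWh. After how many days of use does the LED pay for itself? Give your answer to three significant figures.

18 days

Power saved = 110 − 24 = 86 W
Daily energy saved = 86 W × 4.3 h = 369.8 Wh = 0.3698 kWh
Daily savings = 0.3698 × $0.179 = $0.0662
Payback = $1.19 / $0.0662 per day = 17.98 days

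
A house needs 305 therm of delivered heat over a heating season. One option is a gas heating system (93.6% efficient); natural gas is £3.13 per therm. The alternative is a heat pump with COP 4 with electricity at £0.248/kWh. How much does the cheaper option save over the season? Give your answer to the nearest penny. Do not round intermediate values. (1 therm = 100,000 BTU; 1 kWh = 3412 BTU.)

£465.70

Heat load = 305 therm × 100,000 = 30,500,000 BTU
Gas: input = 30,500,000 / 0.936 = 32,585,470 BTU = 325.9 therm → 325.9 × £3.13 = £1,019.93
Heat pump: 30,500,000 BTU / 3412 = 8,939 kWh heat; / 4 = 2,235 kWh in → × £0.248 = £554.22
Difference = |£1,019.93 − £554.22| = £465.70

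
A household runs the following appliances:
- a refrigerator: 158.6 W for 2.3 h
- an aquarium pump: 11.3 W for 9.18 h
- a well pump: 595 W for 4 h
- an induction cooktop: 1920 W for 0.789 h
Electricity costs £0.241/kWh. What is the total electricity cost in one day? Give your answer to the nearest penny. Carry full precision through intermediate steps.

refrigerator: 158.6 W × 2.3 h = 365 Wh = 0.3648 kWh
aquarium pump: 11.3 W × 9.18 h = 104 Wh = 0.1037 kWh
well pump: 595 W × 4 h = 2,380 Wh = 2.38 kWh
induction cooktop: 1920 W × 0.789 h = 1,515 Wh = 1.515 kWh
Total energy = 0.3648 + 0.1037 + 2.38 + 1.515 = 4.363 kWh
Cost = 4.363 kWh × £0.241 = £1.05

£1.05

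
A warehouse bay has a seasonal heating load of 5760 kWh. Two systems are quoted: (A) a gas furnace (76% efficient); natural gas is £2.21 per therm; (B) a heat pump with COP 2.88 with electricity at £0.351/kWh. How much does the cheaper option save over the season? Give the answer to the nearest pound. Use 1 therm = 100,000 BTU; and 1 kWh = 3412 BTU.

Heat load = 5760 kWh × 3412 = 19,653,120 BTU
Gas: input = 19,653,120 / 0.76 = 25,859,368 BTU = 258.6 therm → 258.6 × £2.21 = £571.49
Heat pump: 19,653,120 BTU / 3412 = 5,760 kWh heat; / 2.88 = 2,000 kWh in → × £0.351 = £702.00
Difference = |£571.49 − £702.00| = £130.51 ≈ £131

£131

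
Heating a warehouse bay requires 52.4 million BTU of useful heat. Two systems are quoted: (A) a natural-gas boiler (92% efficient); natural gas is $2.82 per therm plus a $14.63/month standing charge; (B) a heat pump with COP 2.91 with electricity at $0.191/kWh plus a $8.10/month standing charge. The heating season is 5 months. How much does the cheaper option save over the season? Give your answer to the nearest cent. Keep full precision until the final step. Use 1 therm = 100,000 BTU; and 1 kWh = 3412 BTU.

$630.82

Heat load = 52.4 × 10⁶ BTU = 52,400,000 BTU
Gas: input = 52,400,000 / 0.92 = 56,956,522 BTU = 569.6 therm → 569.6 × $2.82 = $1,606.17; + 5 × $14.63 standing = $1,679.32
Heat pump: 52,400,000 BTU / 3412 = 15,360 kWh heat; / 2.91 = 5,278 kWh in → × $0.191 = $1,008.00; + 5 × $8.10 standing = $1,048.50
Difference = |$1,679.32 − $1,048.50| = $630.82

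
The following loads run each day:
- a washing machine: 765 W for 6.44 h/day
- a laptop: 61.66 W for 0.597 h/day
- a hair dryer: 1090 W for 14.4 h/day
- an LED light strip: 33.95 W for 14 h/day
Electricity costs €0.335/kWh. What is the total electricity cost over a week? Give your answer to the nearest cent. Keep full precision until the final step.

€49.56

washing machine: 765 W × 6.44 h × 7 d = 34,486 Wh = 34.49 kWh
laptop: 61.66 W × 0.597 h × 7 d = 258 Wh = 0.2577 kWh
hair dryer: 1090 W × 14.4 h × 7 d = 109,872 Wh = 109.9 kWh
LED light strip: 33.95 W × 14 h × 7 d = 3,327 Wh = 3.327 kWh
Total energy = 34.49 + 0.2577 + 109.9 + 3.327 = 147.9 kWh
Cost = 147.9 kWh × €0.335 = €49.56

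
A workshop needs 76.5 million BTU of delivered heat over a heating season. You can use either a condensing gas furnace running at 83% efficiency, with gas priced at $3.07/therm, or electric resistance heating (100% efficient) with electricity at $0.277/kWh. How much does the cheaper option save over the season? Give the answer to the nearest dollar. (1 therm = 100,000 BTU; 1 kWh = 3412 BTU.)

$3381

Heat load = 76.5 × 10⁶ BTU = 76,500,000 BTU
Gas: input = 76,500,000 / 0.83 = 92,168,675 BTU = 921.7 therm → 921.7 × $3.07 = $2,829.58
Electric: 76,500,000 BTU / 3412 = 22,420 kWh → × $0.277 = $6,210.58
Difference = |$2,829.58 − $6,210.58| = $3,381.00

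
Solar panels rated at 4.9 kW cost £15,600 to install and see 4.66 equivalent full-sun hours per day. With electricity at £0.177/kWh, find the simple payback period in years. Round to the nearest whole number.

11 years

Daily generation = 4.9 kW × 4.66 h = 22.83 kWh
Annual generation = 22.83 × 365 = 8334.4 kWh
Annual savings = 8334.4 × £0.177 = £1,475.19
Payback = £15,600 / £1,475.19 = 10.6 years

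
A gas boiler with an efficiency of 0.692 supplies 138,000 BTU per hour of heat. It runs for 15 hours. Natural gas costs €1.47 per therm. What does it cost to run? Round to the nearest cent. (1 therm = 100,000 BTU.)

Heat delivered = 138,000 BTU/h × 15 h = 2,070,000 BTU
Gas input = 2,070,000 / 0.692 = 2,991,329 BTU
= 2,991,329 / 100,000 = 29.91 therm
Cost = 29.91 × €1.47/therm = €43.97

€43.97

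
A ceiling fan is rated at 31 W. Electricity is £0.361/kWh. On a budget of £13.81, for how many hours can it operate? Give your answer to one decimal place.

1234.0 h

Energy budget = £13.81 / £0.361 per kWh = 38.25 kWh = 38,255 Wh
Runtime = 38,255 Wh / 31 W = 1,234 h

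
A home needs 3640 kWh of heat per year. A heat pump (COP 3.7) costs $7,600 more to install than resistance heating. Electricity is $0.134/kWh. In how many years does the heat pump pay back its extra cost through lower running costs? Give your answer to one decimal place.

21.4 years

Resistance: 3640 kWh × $0.134 = $487.76/yr
Heat pump: 3640 / 3.7 = 983.8 kWh in → × $0.134 = $131.83/yr
Annual savings = $355.93
Payback = $7,600 / $355.93 = 21.4 years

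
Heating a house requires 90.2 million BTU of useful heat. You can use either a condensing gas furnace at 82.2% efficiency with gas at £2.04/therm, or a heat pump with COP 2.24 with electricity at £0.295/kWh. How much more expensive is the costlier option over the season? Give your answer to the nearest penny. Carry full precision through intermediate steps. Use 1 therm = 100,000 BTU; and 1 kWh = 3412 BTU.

Heat load = 90.2 × 10⁶ BTU = 90,200,000 BTU
Gas: input = 90,200,000 / 0.822 = 109,732,360 BTU = 1,097 therm → 1,097 × £2.04 = £2,238.54
Heat pump: 90,200,000 BTU / 3412 = 26,440 kWh heat; / 2.24 = 11,800 kWh in → × £0.295 = £3,481.54
Difference = |£2,238.54 − £3,481.54| = £1,243.00

£1243.00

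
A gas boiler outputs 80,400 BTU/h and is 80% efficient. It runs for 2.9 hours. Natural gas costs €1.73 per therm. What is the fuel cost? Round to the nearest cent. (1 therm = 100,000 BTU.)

Heat delivered = 80,400 BTU/h × 2.9 h = 233,160 BTU
Gas input = 233,160 / 0.80 = 291,450 BTU
= 291,450 / 100,000 = 2.914 therm
Cost = 2.914 × €1.73/therm = €5.04

€5.04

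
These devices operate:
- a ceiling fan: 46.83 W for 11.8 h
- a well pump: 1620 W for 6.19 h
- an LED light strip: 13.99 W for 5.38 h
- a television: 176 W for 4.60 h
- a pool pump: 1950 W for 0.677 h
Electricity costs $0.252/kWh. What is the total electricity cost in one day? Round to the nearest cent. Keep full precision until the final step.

$3.22

ceiling fan: 46.83 W × 11.8 h = 553 Wh = 0.5526 kWh
well pump: 1620 W × 6.19 h = 10,028 Wh = 10.03 kWh
LED light strip: 13.99 W × 5.38 h = 75 Wh = 0.07527 kWh
television: 176 W × 4.60 h = 810 Wh = 0.8096 kWh
pool pump: 1950 W × 0.677 h = 1,320 Wh = 1.32 kWh
Total energy = 0.5526 + 10.03 + 0.07527 + 0.8096 + 1.32 = 12.79 kWh
Cost = 12.79 kWh × $0.252 = $3.22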